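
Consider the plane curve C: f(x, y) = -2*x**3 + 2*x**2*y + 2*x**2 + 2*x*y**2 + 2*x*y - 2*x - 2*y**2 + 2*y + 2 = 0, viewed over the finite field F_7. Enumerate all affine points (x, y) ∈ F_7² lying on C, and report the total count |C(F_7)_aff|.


Affine F_7-points: {(1, 0), (3, 2), (5, 4)}; count = 3.

For each of the 49 pairs (x, y) ∈ F_7², evaluate f(x, y) mod 7. Record the zeros.
  x = 0: [0↦2, 1↦2, 2↦5, 3↦4, 4↦6, 5↦4, 6↦5]  zeros at y ∈ ∅
  x = 1: [0↦0, 1↦6, 2↦5, 3↦4, 4↦3, 5↦2, 6↦1]  zeros at y ∈ {0}
  x = 2: [0↦4, 1↦6, 2↦5, 3↦1, 4↦1, 5↦5, 6↦6]  zeros at y ∈ ∅
  x = 3: [0↦2, 1↦4, 2↦0, 3↦4, 4↦2, 5↦1, 6↦1]  zeros at y ∈ {2}
  x = 4: [0↦3, 1↦2, 2↦6, 3↦1, 4↦1, 5↦6, 6↦2]  zeros at y ∈ ∅
  x = 5: [0↦2, 1↦2, 2↦4, 3↦1, 4↦0, 5↦1, 6↦4]  zeros at y ∈ {4}
  x = 6: [0↦1, 1↦6, 2↦3, 3↦6, 4↦1, 5↦2, 6↦2]  zeros at y ∈ ∅
Collecting zeros: affine points = {(1, 0), (3, 2), (5, 4)}.
Total count |C(F_7)_aff| = 3.


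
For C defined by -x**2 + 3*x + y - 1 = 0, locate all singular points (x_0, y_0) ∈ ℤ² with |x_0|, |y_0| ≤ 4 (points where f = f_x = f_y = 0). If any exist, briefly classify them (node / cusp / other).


No singular points in the scanned grid; C is smooth there.

Compute partial derivatives:
  f_x = 3 - 2*x.
  f_y = 1.
f_y = 1 is a nonzero constant, so f_y never vanishes: no point (x, y) can satisfy f = f_x = f_y = 0. In particular no (x, y) ∈ {−4, ..., 4}² is singular; the curve is smooth.


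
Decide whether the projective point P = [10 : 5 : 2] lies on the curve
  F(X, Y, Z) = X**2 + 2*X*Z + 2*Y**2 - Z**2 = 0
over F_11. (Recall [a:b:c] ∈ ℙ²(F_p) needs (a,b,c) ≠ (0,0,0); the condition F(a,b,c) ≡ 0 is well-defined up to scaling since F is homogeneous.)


F(10,5,2) ≡ 10 (mod 11); P is NOT on the curve.

Evaluate F(10, 5, 2) term-by-term (mod 11).
  X**2 ↦ 1·100·1·1 = 100
  2*X*Z ↦ 2·10·1·2 = 40
  2*Y**2 ↦ 2·1·25·1 = 50
  -Z**2 ↦ -1·1·1·4 = -4
Sum: F(10, 5, 2) = (100) + (40) + (50) + (-4) = 186.
Reducing mod 11: 186 ≡ 10 (mod 11).
Since F(a, b, c) ≡ 10 ≠ 0 (mod 11), P does NOT lie on the curve.


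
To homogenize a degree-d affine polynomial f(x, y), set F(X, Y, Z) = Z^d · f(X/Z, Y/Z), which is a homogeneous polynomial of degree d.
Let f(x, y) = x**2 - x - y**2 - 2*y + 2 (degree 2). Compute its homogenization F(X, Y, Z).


F(X, Y, Z) = X**2 - X*Z - Y**2 - 2*Y*Z + 2*Z**2

deg(f) = 2.
Substitute x = X/Z, y = Y/Z into f, then multiply by Z^2.
  monomial 1·x^2·y^0 ↦ 1·X^2·Y^0·Z^0.
  monomial -1·x^1·y^0 ↦ -1·X^1·Y^0·Z^1.
  monomial -1·x^0·y^2 ↦ -1·X^0·Y^2·Z^0.
  monomial -2·x^0·y^1 ↦ -2·X^0·Y^1·Z^1.
  monomial 2·x^0·y^0 ↦ 2·X^0·Y^0·Z^2.
Collecting: F(X, Y, Z) = X**2 - X*Z - Y**2 - 2*Y*Z + 2*Z**2.


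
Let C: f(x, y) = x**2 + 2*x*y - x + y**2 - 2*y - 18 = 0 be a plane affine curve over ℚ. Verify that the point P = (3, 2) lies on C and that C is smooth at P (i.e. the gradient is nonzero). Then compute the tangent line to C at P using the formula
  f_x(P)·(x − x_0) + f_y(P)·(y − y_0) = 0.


Tangent line at P: 9*x + 8*y - 43 = 0.

Step 1: f(3, 2) = 0, so P lies on C.
Step 2: partial derivatives
  f_x(x, y) = 2*x + 2*y - 1, f_y(x, y) = 2*x + 2*y - 2.
  f_x(P) = 9, f_y(P) = 8 (gradient nonzero, so P is smooth).
Step 3: tangent line at P: 9·(x − 3) + 8·(y − 2) = 0.
Expanding: 9*x + 8*y - 43 = 0.


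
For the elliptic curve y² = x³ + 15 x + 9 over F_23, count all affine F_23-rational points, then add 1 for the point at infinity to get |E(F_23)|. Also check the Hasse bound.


Affine points = {(0, 3), (0, 20), (1, 5), (1, 18), (2, 1), (2, 22), (3, 9), (3, 14), (4, 8), (4, 15), (5, 5), (5, 18), (6, 4), (6, 19), (10, 3), (10, 20), (12, 10), (12, 13), (13, 3), (13, 20), (17, 5), (17, 18), (18, 4), (18, 19), (19, 0), (20, 11), (20, 12), (22, 4), (22, 19)}; affine count = 29; |E(F_23)| = 30.

Discriminant check: Δ ∝ 4a³ + 27b² = 4·15³ + 27·9² = 4·3375 + 27·81 ≡ 1 (mod 23). Nonzero ⇒ E is nonsingular.
For each x ∈ F_23, compute rhs = x³ + 15·x + 9 mod 23, then count y ∈ F_23 with y² ≡ rhs.
  x = 0: rhs = 9, matching y values: 3, 20 (2 points).
  x = 1: rhs = 2, matching y values: 5, 18 (2 points).
  x = 2: rhs = 1, matching y values: 1, 22 (2 points).
  x = 3: rhs = 12, matching y values: 9, 14 (2 points).
  x = 4: rhs = 18, matching y values: 8, 15 (2 points).
  x = 5: rhs = 2, matching y values: 5, 18 (2 points).
  x = 6: rhs = 16, matching y values: 4, 19 (2 points).
  x = 7: rhs = 20, matching y values: none (0 points).
  x = 8: rhs = 20, matching y values: none (0 points).
  x = 9: rhs = 22, matching y values: none (0 points).
  x = 10: rhs = 9, matching y values: 3, 20 (2 points).
  x = 11: rhs = 10, matching y values: none (0 points).
  x = 12: rhs = 8, matching y values: 10, 13 (2 points).
  x = 13: rhs = 9, matching y values: 3, 20 (2 points).
  x = 14: rhs = 19, matching y values: none (0 points).
  x = 15: rhs = 21, matching y values: none (0 points).
  x = 16: rhs = 21, matching y values: none (0 points).
  x = 17: rhs = 2, matching y values: 5, 18 (2 points).
  x = 18: rhs = 16, matching y values: 4, 19 (2 points).
  x = 19: rhs = 0, matching y values: 0 (1 points).
  x = 20: rhs = 6, matching y values: 11, 12 (2 points).
  x = 21: rhs = 17, matching y values: none (0 points).
  x = 22: rhs = 16, matching y values: 4, 19 (2 points).
Total affine count: 29.
Full point count |E(F_23)| = 29 + 1 = 30.
Hasse bound: |30 − (23+1)| = |6| = 6 ≤ 2√23 ≈ 9.5917 ✓.


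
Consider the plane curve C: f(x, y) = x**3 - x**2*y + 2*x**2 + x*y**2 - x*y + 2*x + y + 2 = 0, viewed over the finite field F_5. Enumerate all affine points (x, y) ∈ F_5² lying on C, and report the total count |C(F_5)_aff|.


Affine F_5-points: {(0, 3), (2, 2), (2, 3), (3, 1), (4, 3)}; count = 5.

For each of the 25 pairs (x, y) ∈ F_5², evaluate f(x, y) mod 5. Record the zeros.
  x = 0: [0↦2, 1↦3, 2↦4, 3↦0, 4↦1]  zeros at y ∈ {3}
  x = 1: [0↦2, 1↦2, 2↦4, 3↦3, 4↦4]  zeros at y ∈ ∅
  x = 2: [0↦2, 1↦4, 2↦0, 3↦0, 4↦4]  zeros at y ∈ {2, 3}
  x = 3: [0↦3, 1↦0, 2↦3, 3↦2, 4↦2]  zeros at y ∈ {1}
  x = 4: [0↦1, 1↦1, 2↦4, 3↦0, 4↦4]  zeros at y ∈ {3}
Collecting zeros: affine points = {(0, 3), (2, 2), (2, 3), (3, 1), (4, 3)}.
Total count |C(F_5)_aff| = 5.


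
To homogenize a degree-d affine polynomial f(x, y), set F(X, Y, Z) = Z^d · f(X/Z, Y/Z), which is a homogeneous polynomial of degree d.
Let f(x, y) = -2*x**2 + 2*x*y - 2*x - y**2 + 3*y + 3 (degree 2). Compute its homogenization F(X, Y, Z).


F(X, Y, Z) = -2*X**2 + 2*X*Y - 2*X*Z - Y**2 + 3*Y*Z + 3*Z**2

deg(f) = 2.
Substitute x = X/Z, y = Y/Z into f, then multiply by Z^2.
  monomial -2·x^2·y^0 ↦ -2·X^2·Y^0·Z^0.
  monomial 2·x^1·y^1 ↦ 2·X^1·Y^1·Z^0.
  monomial -2·x^1·y^0 ↦ -2·X^1·Y^0·Z^1.
  monomial -1·x^0·y^2 ↦ -1·X^0·Y^2·Z^0.
  monomial 3·x^0·y^1 ↦ 3·X^0·Y^1·Z^1.
  monomial 3·x^0·y^0 ↦ 3·X^0·Y^0·Z^2.
Collecting: F(X, Y, Z) = -2*X**2 + 2*X*Y - 2*X*Z - Y**2 + 3*Y*Z + 3*Z**2.


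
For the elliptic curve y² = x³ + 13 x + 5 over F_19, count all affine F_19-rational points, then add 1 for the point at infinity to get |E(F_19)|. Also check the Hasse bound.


Affine points = {(0, 9), (0, 10), (1, 0), (2, 1), (2, 18), (4, 8), (4, 11), (5, 9), (5, 10), (11, 4), (11, 15), (14, 9), (14, 10), (17, 3), (17, 16)}; affine count = 15; |E(F_19)| = 16.

Discriminant check: Δ ∝ 4a³ + 27b² = 4·13³ + 27·5² = 4·2197 + 27·25 ≡ 1 (mod 19). Nonzero ⇒ E is nonsingular.
For each x ∈ F_19, compute rhs = x³ + 13·x + 5 mod 19, then count y ∈ F_19 with y² ≡ rhs.
  x = 0: rhs = 5, matching y values: 9, 10 (2 points).
  x = 1: rhs = 0, matching y values: 0 (1 points).
  x = 2: rhs = 1, matching y values: 1, 18 (2 points).
  x = 3: rhs = 14, matching y values: none (0 points).
  x = 4: rhs = 7, matching y values: 8, 11 (2 points).
  x = 5: rhs = 5, matching y values: 9, 10 (2 points).
  x = 6: rhs = 14, matching y values: none (0 points).
  x = 7: rhs = 2, matching y values: none (0 points).
  x = 8: rhs = 13, matching y values: none (0 points).
  x = 9: rhs = 15, matching y values: none (0 points).
  x = 10: rhs = 14, matching y values: none (0 points).
  x = 11: rhs = 16, matching y values: 4, 15 (2 points).
  x = 12: rhs = 8, matching y values: none (0 points).
  x = 13: rhs = 15, matching y values: none (0 points).
  x = 14: rhs = 5, matching y values: 9, 10 (2 points).
  x = 15: rhs = 3, matching y values: none (0 points).
  x = 16: rhs = 15, matching y values: none (0 points).
  x = 17: rhs = 9, matching y values: 3, 16 (2 points).
  x = 18: rhs = 10, matching y values: none (0 points).
Total affine count: 15.
Full point count |E(F_19)| = 15 + 1 = 16.
Hasse bound: |16 − (19+1)| = |-4| = 4 ≤ 2√19 ≈ 8.7178 ✓.


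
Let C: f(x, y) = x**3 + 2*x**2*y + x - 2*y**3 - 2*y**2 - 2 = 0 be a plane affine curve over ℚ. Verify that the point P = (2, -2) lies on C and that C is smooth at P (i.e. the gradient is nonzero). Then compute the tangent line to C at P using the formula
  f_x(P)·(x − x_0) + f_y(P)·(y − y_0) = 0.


Tangent line at P: -3*x - 8*y - 10 = 0.

Step 1: f(2, -2) = 0, so P lies on C.
Step 2: partial derivatives
  f_x(x, y) = 3*x**2 + 4*x*y + 1, f_y(x, y) = 2*x**2 - 6*y**2 - 4*y.
  f_x(P) = -3, f_y(P) = -8 (gradient nonzero, so P is smooth).
Step 3: tangent line at P: -3·(x − 2) + -8·(y − -2) = 0.
Expanding: -3*x - 8*y - 10 = 0.


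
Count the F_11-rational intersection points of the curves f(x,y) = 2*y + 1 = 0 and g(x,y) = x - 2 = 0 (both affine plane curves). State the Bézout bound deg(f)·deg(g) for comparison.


Common zeros: {(2, 5)}; count = 1; Bézout bound = 1.

deg(f) = 1, deg(g) = 1, so Bézout bound = 1.
Scan x ∈ F_11. For each x, list the y ∈ F_11 with f(x, y) ≡ 0 and those with g(x, y) ≡ 0 (mod 11); the common zeros in that column are the intersection.
  x = 0: f ≡ 0 at y ∈ {5}; g ≡ 0 at y ∈ ∅; common: ∅.
  x = 1: f ≡ 0 at y ∈ {5}; g ≡ 0 at y ∈ ∅; common: ∅.
  x = 2: f ≡ 0 at y ∈ {5}; g ≡ 0 at y ∈ {0, 1, 2, 3, 4, 5, 6, 7, 8, 9, 10}; common: {5}.
  x = 3: f ≡ 0 at y ∈ {5}; g ≡ 0 at y ∈ ∅; common: ∅.
  x = 4: f ≡ 0 at y ∈ {5}; g ≡ 0 at y ∈ ∅; common: ∅.
  x = 5: f ≡ 0 at y ∈ {5}; g ≡ 0 at y ∈ ∅; common: ∅.
  x = 6: f ≡ 0 at y ∈ {5}; g ≡ 0 at y ∈ ∅; common: ∅.
  x = 7: f ≡ 0 at y ∈ {5}; g ≡ 0 at y ∈ ∅; common: ∅.
  x = 8: f ≡ 0 at y ∈ {5}; g ≡ 0 at y ∈ ∅; common: ∅.
  x = 9: f ≡ 0 at y ∈ {5}; g ≡ 0 at y ∈ ∅; common: ∅.
  x = 10: f ≡ 0 at y ∈ {5}; g ≡ 0 at y ∈ ∅; common: ∅.
Collecting: common zeros = {(2, 5)}, so the count is 1.
Comparison with the Bézout bound: 1 ≤ 1 = deg(f)·deg(g), as expected for curves with no common component (the bound is attained).


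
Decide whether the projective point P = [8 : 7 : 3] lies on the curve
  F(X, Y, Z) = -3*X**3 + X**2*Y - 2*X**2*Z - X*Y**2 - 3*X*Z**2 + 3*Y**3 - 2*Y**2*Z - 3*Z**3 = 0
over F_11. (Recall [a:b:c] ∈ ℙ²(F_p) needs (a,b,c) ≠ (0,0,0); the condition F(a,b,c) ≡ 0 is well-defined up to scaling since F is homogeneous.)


F(8,7,3) ≡ 4 (mod 11); P is NOT on the curve.

Evaluate F(8, 7, 3) term-by-term (mod 11).
  -3*X**3 ↦ -3·512·1·1 = -1536
  X**2*Y ↦ 1·64·7·1 = 448
  -2*X**2*Z ↦ -2·64·1·3 = -384
  -X*Y**2 ↦ -1·8·49·1 = -392
  -3*X*Z**2 ↦ -3·8·1·9 = -216
  3*Y**3 ↦ 3·1·343·1 = 1029
  -2*Y**2*Z ↦ -2·1·49·3 = -294
  -3*Z**3 ↦ -3·1·1·27 = -81
Sum: F(8, 7, 3) = (-1536) + (448) + (-384) + (-392) + (-216) + (1029) + (-294) + (-81) = -1426.
Reducing mod 11: -1426 ≡ 4 (mod 11).
Since F(a, b, c) ≡ 4 ≠ 0 (mod 11), P does NOT lie on the curve.


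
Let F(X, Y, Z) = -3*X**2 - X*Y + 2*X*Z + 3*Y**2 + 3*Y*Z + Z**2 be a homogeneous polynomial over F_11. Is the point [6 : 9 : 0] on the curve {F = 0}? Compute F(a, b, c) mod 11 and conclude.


F(6,9,0) ≡ 4 (mod 11); P is NOT on the curve.

Evaluate F(6, 9, 0) term-by-term (mod 11).
  -3*X**2 ↦ -3·36·1·1 = -108
  -X*Y ↦ -1·6·9·1 = -54
  2*X*Z ↦ 2·6·1·0 = 0
  3*Y**2 ↦ 3·1·81·1 = 243
  3*Y*Z ↦ 3·1·9·0 = 0
  Z**2 ↦ 1·1·1·0 = 0
Sum: F(6, 9, 0) = (-108) + (-54) + (0) + (243) + (0) + (0) = 81.
Reducing mod 11: 81 ≡ 4 (mod 11).
Since F(a, b, c) ≡ 4 ≠ 0 (mod 11), P does NOT lie on the curve.


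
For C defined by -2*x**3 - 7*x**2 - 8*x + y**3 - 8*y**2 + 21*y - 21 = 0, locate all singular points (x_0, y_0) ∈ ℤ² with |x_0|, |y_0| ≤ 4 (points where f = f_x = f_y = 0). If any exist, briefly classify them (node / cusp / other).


Singular points: {(-1, 3)}; classification: node.

Compute partial derivatives:
  f_x = -6*x**2 - 14*x - 8.
  f_y = 3*y**2 - 16*y + 21.
Scan x_0 ∈ {−4, ..., 4}. For each x_0, f_y(x_0, y) is a polynomial in y; find its integer roots y ∈ {−4, ..., 4}, then test f_x and f at those candidates.
  x = -4: f_y(-4, y) = 3*y**2 - 16*y + 21; vanishes at y ∈ {3}. (-4, 3): f_x = -48 ≠ 0.
  x = -3: f_y(-3, y) = 3*y**2 - 16*y + 21; vanishes at y ∈ {3}. (-3, 3): f_x = -20 ≠ 0.
  x = -2: f_y(-2, y) = 3*y**2 - 16*y + 21; vanishes at y ∈ {3}. (-2, 3): f_x = -4 ≠ 0.
  x = -1: f_y(-1, y) = 3*y**2 - 16*y + 21; vanishes at y ∈ {3}. (-1, 3): f_x = 0, f = 0 — SINGULAR.
  x = 0: f_y(0, y) = 3*y**2 - 16*y + 21; vanishes at y ∈ {3}. (0, 3): f_x = -8 ≠ 0.
  x = 1: f_y(1, y) = 3*y**2 - 16*y + 21; vanishes at y ∈ {3}. (1, 3): f_x = -28 ≠ 0.
  x = 2: f_y(2, y) = 3*y**2 - 16*y + 21; vanishes at y ∈ {3}. (2, 3): f_x = -60 ≠ 0.
  x = 3: f_y(3, y) = 3*y**2 - 16*y + 21; vanishes at y ∈ {3}. (3, 3): f_x = -104 ≠ 0.
  x = 4: f_y(4, y) = 3*y**2 - 16*y + 21; vanishes at y ∈ {3}. (4, 3): f_x = -160 ≠ 0.
Only singular point on the grid: (-1, 3).
Classify: substitute x = -1 + u, y = 3 + v and expand: f = -2*u**3 - u**2 + v**3 + v**2.
No constant or linear terms (consistent with a singular point). Quadratic part: -u**2 + v**2. Cubic part: -2*u**3 + v**3.
The quadratic part v**2 - u**2 = (v − u)(v + u) splits into two distinct linear factors, so there are two distinct tangent lines y − 3 = ±(x − -1) — this is a node (ordinary double point).
Classification: node.


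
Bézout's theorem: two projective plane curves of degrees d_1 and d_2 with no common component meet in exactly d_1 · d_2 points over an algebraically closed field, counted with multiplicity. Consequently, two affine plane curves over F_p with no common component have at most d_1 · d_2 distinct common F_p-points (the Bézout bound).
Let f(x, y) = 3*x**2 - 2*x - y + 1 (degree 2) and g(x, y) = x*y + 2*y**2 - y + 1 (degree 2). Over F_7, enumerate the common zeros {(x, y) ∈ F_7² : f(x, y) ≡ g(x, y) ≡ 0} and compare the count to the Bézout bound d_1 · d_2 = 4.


Common zeros: {(4, 6)}; count = 1; Bézout bound = 4.

deg(f) = 2, deg(g) = 2, so Bézout bound = 4.
Scan x ∈ F_7. For each x, list the y ∈ F_7 with f(x, y) ≡ 0 and those with g(x, y) ≡ 0 (mod 7); the common zeros in that column are the intersection.
  x = 0: f ≡ 0 at y ∈ {1}; g ≡ 0 at y ∈ {2}; common: ∅.
  x = 1: f ≡ 0 at y ∈ {2}; g ≡ 0 at y ∈ ∅; common: ∅.
  x = 2: f ≡ 0 at y ∈ {2}; g ≡ 0 at y ∈ {5}; common: ∅.
  x = 3: f ≡ 0 at y ∈ {1}; g ≡ 0 at y ∈ ∅; common: ∅.
  x = 4: f ≡ 0 at y ∈ {6}; g ≡ 0 at y ∈ {3, 6}; common: {6}.
  x = 5: f ≡ 0 at y ∈ {3}; g ≡ 0 at y ∈ {1, 4}; common: ∅.
  x = 6: f ≡ 0 at y ∈ {6}; g ≡ 0 at y ∈ ∅; common: ∅.
Collecting: common zeros = {(4, 6)}, so the count is 1.
Comparison with the Bézout bound: 1 ≤ 4 = deg(f)·deg(g), as expected for curves with no common component (the affine F_7-count falls short of the bound because intersections may lie at infinity, over extension fields, or carry multiplicity).


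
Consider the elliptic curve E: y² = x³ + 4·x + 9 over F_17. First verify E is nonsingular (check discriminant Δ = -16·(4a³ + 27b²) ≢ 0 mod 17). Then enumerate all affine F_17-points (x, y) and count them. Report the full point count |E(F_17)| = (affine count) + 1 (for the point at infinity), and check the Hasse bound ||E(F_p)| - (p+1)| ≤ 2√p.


Affine points = {(0, 3), (0, 14), (2, 5), (2, 12), (4, 2), (4, 15), (5, 1), (5, 16), (8, 3), (8, 14), (9, 3), (9, 14), (12, 0), (14, 2), (14, 15), (16, 2), (16, 15)}; affine count = 17; |E(F_17)| = 18.

Discriminant check: Δ ∝ 4a³ + 27b² = 4·4³ + 27·9² = 4·64 + 27·81 ≡ 12 (mod 17). Nonzero ⇒ E is nonsingular.
For each x ∈ F_17, compute rhs = x³ + 4·x + 9 mod 17, then count y ∈ F_17 with y² ≡ rhs.
  x = 0: rhs = 9, matching y values: 3, 14 (2 points).
  x = 1: rhs = 14, matching y values: none (0 points).
  x = 2: rhs = 8, matching y values: 5, 12 (2 points).
  x = 3: rhs = 14, matching y values: none (0 points).
  x = 4: rhs = 4, matching y values: 2, 15 (2 points).
  x = 5: rhs = 1, matching y values: 1, 16 (2 points).
  x = 6: rhs = 11, matching y values: none (0 points).
  x = 7: rhs = 6, matching y values: none (0 points).
  x = 8: rhs = 9, matching y values: 3, 14 (2 points).
  x = 9: rhs = 9, matching y values: 3, 14 (2 points).
  x = 10: rhs = 12, matching y values: none (0 points).
  x = 11: rhs = 7, matching y values: none (0 points).
  x = 12: rhs = 0, matching y values: 0 (1 points).
  x = 13: rhs = 14, matching y values: none (0 points).
  x = 14: rhs = 4, matching y values: 2, 15 (2 points).
  x = 15: rhs = 10, matching y values: none (0 points).
  x = 16: rhs = 4, matching y values: 2, 15 (2 points).
Total affine count: 17.
Full point count |E(F_17)| = 17 + 1 = 18.
Hasse bound: |18 − (17+1)| = |0| = 0 ≤ 2√17 ≈ 8.2462 ✓.


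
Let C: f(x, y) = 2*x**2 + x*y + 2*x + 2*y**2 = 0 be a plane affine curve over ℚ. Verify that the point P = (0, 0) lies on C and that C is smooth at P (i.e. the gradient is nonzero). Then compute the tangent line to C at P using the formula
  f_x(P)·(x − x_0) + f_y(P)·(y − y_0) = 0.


Tangent line at P: 2*x = 0.

Step 1: f(0, 0) = 0, so P lies on C.
Step 2: partial derivatives
  f_x(x, y) = 4*x + y + 2, f_y(x, y) = x + 4*y.
  f_x(P) = 2, f_y(P) = 0 (gradient nonzero, so P is smooth).
Step 3: tangent line at P: 2·(x − 0) + 0·(y − 0) = 0.
Expanding: 2*x = 0.


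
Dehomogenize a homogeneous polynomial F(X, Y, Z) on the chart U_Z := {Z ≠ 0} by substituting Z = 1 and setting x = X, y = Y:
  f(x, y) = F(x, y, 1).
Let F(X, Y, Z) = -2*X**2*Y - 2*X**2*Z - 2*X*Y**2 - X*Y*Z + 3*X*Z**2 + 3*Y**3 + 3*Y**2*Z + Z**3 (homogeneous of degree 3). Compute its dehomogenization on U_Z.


f(x, y) = -2*x**2*y - 2*x**2 - 2*x*y**2 - x*y + 3*x + 3*y**3 + 3*y**2 + 1

On U_Z we set Z = 1. Each monomial c·X^i·Y^j·Z^k in F becomes c·x^i·y^j·1^k = c·x^i·y^j.
Substituting Z = 1: F(X, Y, 1) = -2*x**2*y - 2*x**2 - 2*x*y**2 - x*y + 3*x + 3*y**3 + 3*y**2 + 1.
Note: deg(f) ≤ deg(F) = 3; strict inequality happens when F is divisible by Z (lost terms).


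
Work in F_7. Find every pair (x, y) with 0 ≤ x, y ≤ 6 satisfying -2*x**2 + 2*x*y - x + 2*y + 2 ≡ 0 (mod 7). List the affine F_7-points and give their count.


Affine F_7-points: {(0, 6), (1, 2), (2, 6), (3, 5), (4, 2), (5, 5)}; count = 6.

For each of the 49 pairs (x, y) ∈ F_7², evaluate f(x, y) mod 7. Record the zeros.
  x = 0: [0↦2, 1↦4, 2↦6, 3↦1, 4↦3, 5↦5, 6↦0]  zeros at y ∈ {6}
  x = 1: [0↦6, 1↦3, 2↦0, 3↦4, 4↦1, 5↦5, 6↦2]  zeros at y ∈ {2}
  x = 2: [0↦6, 1↦5, 2↦4, 3↦3, 4↦2, 5↦1, 6↦0]  zeros at y ∈ {6}
  x = 3: [0↦2, 1↦3, 2↦4, 3↦5, 4↦6, 5↦0, 6↦1]  zeros at y ∈ {5}
  x = 4: [0↦1, 1↦4, 2↦0, 3↦3, 4↦6, 5↦2, 6↦5]  zeros at y ∈ {2}
  x = 5: [0↦3, 1↦1, 2↦6, 3↦4, 4↦2, 5↦0, 6↦5]  zeros at y ∈ {5}
  x = 6: [0↦1, 1↦1, 2↦1, 3↦1, 4↦1, 5↦1, 6↦1]  zeros at y ∈ ∅
Collecting zeros: affine points = {(0, 6), (1, 2), (2, 6), (3, 5), (4, 2), (5, 5)}.
Total count |C(F_7)_aff| = 6.


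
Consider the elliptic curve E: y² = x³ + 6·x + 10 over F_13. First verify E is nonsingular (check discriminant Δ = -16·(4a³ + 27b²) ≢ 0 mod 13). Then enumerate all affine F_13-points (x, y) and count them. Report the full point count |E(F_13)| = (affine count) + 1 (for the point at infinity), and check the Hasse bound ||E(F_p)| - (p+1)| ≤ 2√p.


Affine points = {(0, 6), (0, 7), (1, 2), (1, 11), (2, 2), (2, 11), (3, 4), (3, 9), (5, 3), (5, 10), (9, 0), (10, 2), (10, 11), (11, 4), (11, 9), (12, 4), (12, 9)}; affine count = 17; |E(F_13)| = 18.

Discriminant check: Δ ∝ 4a³ + 27b² = 4·6³ + 27·10² = 4·216 + 27·100 ≡ 2 (mod 13). Nonzero ⇒ E is nonsingular.
For each x ∈ F_13, compute rhs = x³ + 6·x + 10 mod 13, then count y ∈ F_13 with y² ≡ rhs.
  x = 0: rhs = 10, matching y values: 6, 7 (2 points).
  x = 1: rhs = 4, matching y values: 2, 11 (2 points).
  x = 2: rhs = 4, matching y values: 2, 11 (2 points).
  x = 3: rhs = 3, matching y values: 4, 9 (2 points).
  x = 4: rhs = 7, matching y values: none (0 points).
  x = 5: rhs = 9, matching y values: 3, 10 (2 points).
  x = 6: rhs = 2, matching y values: none (0 points).
  x = 7: rhs = 5, matching y values: none (0 points).
  x = 8: rhs = 11, matching y values: none (0 points).
  x = 9: rhs = 0, matching y values: 0 (1 points).
  x = 10: rhs = 4, matching y values: 2, 11 (2 points).
  x = 11: rhs = 3, matching y values: 4, 9 (2 points).
  x = 12: rhs = 3, matching y values: 4, 9 (2 points).
Total affine count: 17.
Full point count |E(F_13)| = 17 + 1 = 18.
Hasse bound: |18 − (13+1)| = |4| = 4 ≤ 2√13 ≈ 7.2111 ✓.


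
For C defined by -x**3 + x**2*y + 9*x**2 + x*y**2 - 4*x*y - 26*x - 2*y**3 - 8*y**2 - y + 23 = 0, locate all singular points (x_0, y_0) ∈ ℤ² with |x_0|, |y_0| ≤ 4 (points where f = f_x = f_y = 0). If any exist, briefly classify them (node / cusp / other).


Singular points: {(3, -1)}; classification: node.

Compute partial derivatives:
  f_x = -3*x**2 + 2*x*y + 18*x + y**2 - 4*y - 26.
  f_y = x**2 + 2*x*y - 4*x - 6*y**2 - 16*y - 1.
Scan x_0 ∈ {−4, ..., 4}. For each x_0, f_y(x_0, y) is a polynomial in y; find its integer roots y ∈ {−4, ..., 4}, then test f_x and f at those candidates.
  x = -4: f_y(-4, y) = -6*y**2 - 24*y + 31; no integer root y with |y| ≤ 4.
  x = -3: f_y(-3, y) = -6*y**2 - 22*y + 20; no integer root y with |y| ≤ 4.
  x = -2: f_y(-2, y) = -6*y**2 - 20*y + 11; no integer root y with |y| ≤ 4.
  x = -1: f_y(-1, y) = -6*y**2 - 18*y + 4; no integer root y with |y| ≤ 4.
  x = 0: f_y(0, y) = -6*y**2 - 16*y - 1; no integer root y with |y| ≤ 4.
  x = 1: f_y(1, y) = -6*y**2 - 14*y - 4; vanishes at y ∈ {-2}. (1, -2): f_x = -3 ≠ 0.
  x = 2: f_y(2, y) = -6*y**2 - 12*y - 5; no integer root y with |y| ≤ 4.
  x = 3: f_y(3, y) = -6*y**2 - 10*y - 4; vanishes at y ∈ {-1}. (3, -1): f_x = 0, f = 0 — SINGULAR.
  x = 4: f_y(4, y) = -6*y**2 - 8*y - 1; no integer root y with |y| ≤ 4.
Only singular point on the grid: (3, -1).
Classify: substitute x = 3 + u, y = -1 + v and expand: f = -u**3 + u**2*v - u**2 + u*v**2 - 2*v**3 + v**2.
No constant or linear terms (consistent with a singular point). Quadratic part: -u**2 + v**2. Cubic part: -u**3 + u**2*v + u*v**2 - 2*v**3.
The quadratic part v**2 - u**2 = (v − u)(v + u) splits into two distinct linear factors, so there are two distinct tangent lines y − -1 = ±(x − 3) — this is a node (ordinary double point).
Classification: node.


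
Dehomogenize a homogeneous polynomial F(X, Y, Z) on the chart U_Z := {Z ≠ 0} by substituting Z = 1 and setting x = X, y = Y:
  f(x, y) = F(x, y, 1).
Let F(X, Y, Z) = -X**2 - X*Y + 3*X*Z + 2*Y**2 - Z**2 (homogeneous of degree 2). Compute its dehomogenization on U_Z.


f(x, y) = -x**2 - x*y + 3*x + 2*y**2 - 1

On U_Z we set Z = 1. Each monomial c·X^i·Y^j·Z^k in F becomes c·x^i·y^j·1^k = c·x^i·y^j.
Substituting Z = 1: F(X, Y, 1) = -x**2 - x*y + 3*x + 2*y**2 - 1.
Note: deg(f) ≤ deg(F) = 2; strict inequality happens when F is divisible by Z (lost terms).


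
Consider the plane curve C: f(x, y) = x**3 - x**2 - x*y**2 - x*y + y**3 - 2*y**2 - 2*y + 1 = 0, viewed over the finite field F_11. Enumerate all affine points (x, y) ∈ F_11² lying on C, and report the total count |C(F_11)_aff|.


Affine F_11-points: {(0, 5), (0, 9), (0, 10), (1, 7), (1, 8), (1, 10), (2, 2), (2, 4), (2, 9), (5, 1), (5, 3), (6, 5), (9, 0), (10, 7), (10, 9)}; count = 15.

For each of the 121 pairs (x, y) ∈ F_11², evaluate f(x, y) mod 11. Record the zeros.
  x = 0: [0↦1, 1↦9, 2↦8, 3↦4, 4↦3, 5↦0, 6↦1, 7↦1, 8↦6, 9↦0, 10↦0]  zeros at y ∈ {5, 9, 10}
  x = 1: [0↦1, 1↦7, 2↦2, 3↦3, 4↦5, 5↦3, 6↦3, 7↦0, 8↦0, 9↦9, 10↦0]  zeros at y ∈ {7, 8, 10}
  x = 2: [0↦5, 1↦9, 2↦0, 3↦6, 4↦0, 5↦10, 6↦9, 7↦3, 8↦9, 9↦0, 10↦4]  zeros at y ∈ {2, 4, 9}
  x = 3: [0↦8, 1↦10, 2↦8, 3↦8, 4↦5, 5↦5, 6↦3, 7↦5, 8↦6, 9↦1, 10↦7]  zeros at y ∈ ∅
  x = 4: [0↦5, 1↦5, 2↦10, 3↦4, 4↦4, 5↦5, 6↦2, 7↦1, 8↦8, 9↦7, 10↦4]  zeros at y ∈ ∅
  x = 5: [0↦2, 1↦0, 2↦1, 3↦0, 4↦3, 5↦5, 6↦1, 7↦8, 8↦10, 9↦2, 10↦1]  zeros at y ∈ {1, 3}
  x = 6: [0↦5, 1↦1, 2↦9, 3↦2, 4↦8, 5↦0, 6↦6, 7↦10, 8↦7, 9↦3, 10↦4]  zeros at y ∈ {5}
  x = 7: [0↦9, 1↦3, 2↦7, 3↦5, 4↦3, 5↦7, 6↦1, 7↦2, 8↦5, 9↦5, 10↦8]  zeros at y ∈ ∅
  x = 8: [0↦9, 1↦1, 2↦1, 3↦4, 4↦5, 5↦10, 6↦3, 7↦1, 8↦10, 9↦3, 10↦8]  zeros at y ∈ ∅
  x = 9: [0↦0, 1↦1, 2↦8, 3↦5, 4↦9, 5↦4, 6↦7, 7↦2, 8↦6, 9↦3, 10↦10]  zeros at y ∈ {0}
  x = 10: [0↦10, 1↦9, 2↦1, 3↦3, 4↦10, 5↦6, 6↦8, 7↦0, 8↦10, 9↦0, 10↦9]  zeros at y ∈ {7, 9}
Collecting zeros: affine points = {(0, 5), (0, 9), (0, 10), (1, 7), (1, 8), (1, 10), (2, 2), (2, 4), (2, 9), (5, 1), (5, 3), (6, 5), (9, 0), (10, 7), (10, 9)}.
Total count |C(F_11)_aff| = 15.


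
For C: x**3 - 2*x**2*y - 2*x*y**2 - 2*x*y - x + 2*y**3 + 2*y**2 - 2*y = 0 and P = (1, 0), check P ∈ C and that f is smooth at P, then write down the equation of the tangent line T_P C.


Tangent line at P: 2*x - 6*y - 2 = 0.

Step 1: f(1, 0) = 0, so P lies on C.
Step 2: partial derivatives
  f_x(x, y) = 3*x**2 - 4*x*y - 2*y**2 - 2*y - 1, f_y(x, y) = -2*x**2 - 4*x*y - 2*x + 6*y**2 + 4*y - 2.
  f_x(P) = 2, f_y(P) = -6 (gradient nonzero, so P is smooth).
Step 3: tangent line at P: 2·(x − 1) + -6·(y − 0) = 0.
Expanding: 2*x - 6*y - 2 = 0.


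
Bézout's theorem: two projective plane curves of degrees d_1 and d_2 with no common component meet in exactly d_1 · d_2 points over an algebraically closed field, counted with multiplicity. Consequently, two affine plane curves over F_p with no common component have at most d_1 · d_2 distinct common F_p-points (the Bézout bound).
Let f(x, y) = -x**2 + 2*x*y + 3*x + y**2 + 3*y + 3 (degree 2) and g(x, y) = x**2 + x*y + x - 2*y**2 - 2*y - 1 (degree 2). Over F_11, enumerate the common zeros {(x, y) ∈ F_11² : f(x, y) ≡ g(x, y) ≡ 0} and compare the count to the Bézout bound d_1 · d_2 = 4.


Common zeros: ∅; count = 0; Bézout bound = 4.

deg(f) = 2, deg(g) = 2, so Bézout bound = 4.
Scan x ∈ F_11. For each x, list the y ∈ F_11 with f(x, y) ≡ 0 and those with g(x, y) ≡ 0 (mod 11); the common zeros in that column are the intersection.
  x = 0: f ≡ 0 at y ∈ ∅; g ≡ 0 at y ∈ ∅; common: ∅.
  x = 1: f ≡ 0 at y ∈ {1, 5}; g ≡ 0 at y ∈ {6, 10}; common: ∅.
  x = 2: f ≡ 0 at y ∈ ∅; g ≡ 0 at y ∈ ∅; common: ∅.
  x = 3: f ≡ 0 at y ∈ {4, 9}; g ≡ 0 at y ∈ {0, 6}; common: ∅.
  x = 4: f ≡ 0 at y ∈ {1, 10}; g ≡ 0 at y ∈ ∅; common: ∅.
  x = 5: f ≡ 0 at y ∈ ∅; g ≡ 0 at y ∈ ∅; common: ∅.
  x = 6: f ≡ 0 at y ∈ ∅; g ≡ 0 at y ∈ {5, 8}; common: ∅.
  x = 7: f ≡ 0 at y ∈ {7, 9}; g ≡ 0 at y ∈ {0, 8}; common: ∅.
  x = 8: f ≡ 0 at y ∈ {4, 10}; g ≡ 0 at y ∈ ∅; common: ∅.
  x = 9: f ≡ 0 at y ∈ ∅; g ≡ 0 at y ∈ ∅; common: ∅.
  x = 10: f ≡ 0 at y ∈ {3, 7}; g ≡ 0 at y ∈ {5, 10}; common: ∅.
Collecting: common zeros = ∅, so the count is 0.
Comparison with the Bézout bound: 0 ≤ 4 = deg(f)·deg(g), as expected for curves with no common component (the affine F_11-count falls short of the bound because intersections may lie at infinity, over extension fields, or carry multiplicity).


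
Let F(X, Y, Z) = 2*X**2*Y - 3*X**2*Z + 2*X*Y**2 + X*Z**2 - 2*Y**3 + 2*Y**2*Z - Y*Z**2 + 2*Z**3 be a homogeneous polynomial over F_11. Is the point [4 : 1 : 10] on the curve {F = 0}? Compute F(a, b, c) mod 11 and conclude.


F(4,1,10) ≡ 8 (mod 11); P is NOT on the curve.

Evaluate F(4, 1, 10) term-by-term (mod 11).
  2*X**2*Y ↦ 2·16·1·1 = 32
  -3*X**2*Z ↦ -3·16·1·10 = -480
  2*X*Y**2 ↦ 2·4·1·1 = 8
  X*Z**2 ↦ 1·4·1·100 = 400
  -2*Y**3 ↦ -2·1·1·1 = -2
  2*Y**2*Z ↦ 2·1·1·10 = 20
  -Y*Z**2 ↦ -1·1·1·100 = -100
  2*Z**3 ↦ 2·1·1·1000 = 2000
Sum: F(4, 1, 10) = (32) + (-480) + (8) + (400) + (-2) + (20) + (-100) + (2000) = 1878.
Reducing mod 11: 1878 ≡ 8 (mod 11).
Since F(a, b, c) ≡ 8 ≠ 0 (mod 11), P does NOT lie on the curve.


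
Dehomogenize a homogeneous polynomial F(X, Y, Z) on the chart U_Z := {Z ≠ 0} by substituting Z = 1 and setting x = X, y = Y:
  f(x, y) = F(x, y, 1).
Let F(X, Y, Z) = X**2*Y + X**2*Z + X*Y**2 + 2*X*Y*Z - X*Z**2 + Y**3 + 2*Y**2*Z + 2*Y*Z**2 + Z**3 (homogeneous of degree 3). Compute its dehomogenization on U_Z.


f(x, y) = x**2*y + x**2 + x*y**2 + 2*x*y - x + y**3 + 2*y**2 + 2*y + 1

On U_Z we set Z = 1. Each monomial c·X^i·Y^j·Z^k in F becomes c·x^i·y^j·1^k = c·x^i·y^j.
Substituting Z = 1: F(X, Y, 1) = x**2*y + x**2 + x*y**2 + 2*x*y - x + y**3 + 2*y**2 + 2*y + 1.
Note: deg(f) ≤ deg(F) = 3; strict inequality happens when F is divisible by Z (lost terms).


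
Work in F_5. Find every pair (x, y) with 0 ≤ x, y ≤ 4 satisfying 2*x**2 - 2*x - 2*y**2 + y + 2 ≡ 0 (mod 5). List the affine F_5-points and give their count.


Affine F_5-points: {(2, 1), (2, 2), (4, 1), (4, 2)}; count = 4.

For each of the 25 pairs (x, y) ∈ F_5², evaluate f(x, y) mod 5. Record the zeros.
  x = 0: [0↦2, 1↦1, 2↦1, 3↦2, 4↦4]  zeros at y ∈ ∅
  x = 1: [0↦2, 1↦1, 2↦1, 3↦2, 4↦4]  zeros at y ∈ ∅
  x = 2: [0↦1, 1↦0, 2↦0, 3↦1, 4↦3]  zeros at y ∈ {1, 2}
  x = 3: [0↦4, 1↦3, 2↦3, 3↦4, 4↦1]  zeros at y ∈ ∅
  x = 4: [0↦1, 1↦0, 2↦0, 3↦1, 4↦3]  zeros at y ∈ {1, 2}
Collecting zeros: affine points = {(2, 1), (2, 2), (4, 1), (4, 2)}.
Total count |C(F_5)_aff| = 4.


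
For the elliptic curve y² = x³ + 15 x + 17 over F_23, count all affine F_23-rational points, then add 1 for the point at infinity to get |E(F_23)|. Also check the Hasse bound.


Affine points = {(2, 3), (2, 20), (4, 7), (4, 16), (6, 1), (6, 22), (11, 8), (11, 15), (12, 4), (12, 19), (14, 2), (14, 21), (15, 11), (15, 12), (16, 11), (16, 12), (18, 1), (18, 22), (19, 10), (19, 13), (21, 5), (21, 18), (22, 1), (22, 22)}; affine count = 24; |E(F_23)| = 25.

Discriminant check: Δ ∝ 4a³ + 27b² = 4·15³ + 27·17² = 4·3375 + 27·289 ≡ 5 (mod 23). Nonzero ⇒ E is nonsingular.
For each x ∈ F_23, compute rhs = x³ + 15·x + 17 mod 23, then count y ∈ F_23 with y² ≡ rhs.
  x = 0: rhs = 17, matching y values: none (0 points).
  x = 1: rhs = 10, matching y values: none (0 points).
  x = 2: rhs = 9, matching y values: 3, 20 (2 points).
  x = 3: rhs = 20, matching y values: none (0 points).
  x = 4: rhs = 3, matching y values: 7, 16 (2 points).
  x = 5: rhs = 10, matching y values: none (0 points).
  x = 6: rhs = 1, matching y values: 1, 22 (2 points).
  x = 7: rhs = 5, matching y values: none (0 points).
  x = 8: rhs = 5, matching y values: none (0 points).
  x = 9: rhs = 7, matching y values: none (0 points).
  x = 10: rhs = 17, matching y values: none (0 points).
  x = 11: rhs = 18, matching y values: 8, 15 (2 points).
  x = 12: rhs = 16, matching y values: 4, 19 (2 points).
  x = 13: rhs = 17, matching y values: none (0 points).
  x = 14: rhs = 4, matching y values: 2, 21 (2 points).
  x = 15: rhs = 6, matching y values: 11, 12 (2 points).
  x = 16: rhs = 6, matching y values: 11, 12 (2 points).
  x = 17: rhs = 10, matching y values: none (0 points).
  x = 18: rhs = 1, matching y values: 1, 22 (2 points).
  x = 19: rhs = 8, matching y values: 10, 13 (2 points).
  x = 20: rhs = 14, matching y values: none (0 points).
  x = 21: rhs = 2, matching y values: 5, 18 (2 points).
  x = 22: rhs = 1, matching y values: 1, 22 (2 points).
Total affine count: 24.
Full point count |E(F_23)| = 24 + 1 = 25.
Hasse bound: |25 − (23+1)| = |1| = 1 ≤ 2√23 ≈ 9.5917 ✓.


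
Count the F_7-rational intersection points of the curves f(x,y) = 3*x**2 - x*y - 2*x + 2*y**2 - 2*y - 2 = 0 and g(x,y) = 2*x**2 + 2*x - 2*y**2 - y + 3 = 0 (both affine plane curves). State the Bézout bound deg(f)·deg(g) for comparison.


Common zeros: {(5, 0)}; count = 1; Bézout bound = 4.

deg(f) = 2, deg(g) = 2, so Bézout bound = 4.
Scan x ∈ F_7. For each x, list the y ∈ F_7 with f(x, y) ≡ 0 and those with g(x, y) ≡ 0 (mod 7); the common zeros in that column are the intersection.
  x = 0: f ≡ 0 at y ∈ ∅; g ≡ 0 at y ∈ {1, 2}; common: ∅.
  x = 1: f ≡ 0 at y ∈ ∅; g ≡ 0 at y ∈ {0, 3}; common: ∅.
  x = 2: f ≡ 0 at y ∈ ∅; g ≡ 0 at y ∈ {4, 6}; common: ∅.
  x = 3: f ≡ 0 at y ∈ ∅; g ≡ 0 at y ∈ {5}; common: ∅.
  x = 4: f ≡ 0 at y ∈ ∅; g ≡ 0 at y ∈ {4, 6}; common: ∅.
  x = 5: f ≡ 0 at y ∈ {0}; g ≡ 0 at y ∈ {0, 3}; common: {0}.
  x = 6: f ≡ 0 at y ∈ ∅; g ≡ 0 at y ∈ {1, 2}; common: ∅.
Collecting: common zeros = {(5, 0)}, so the count is 1.
Comparison with the Bézout bound: 1 ≤ 4 = deg(f)·deg(g), as expected for curves with no common component (the affine F_7-count falls short of the bound because intersections may lie at infinity, over extension fields, or carry multiplicity).


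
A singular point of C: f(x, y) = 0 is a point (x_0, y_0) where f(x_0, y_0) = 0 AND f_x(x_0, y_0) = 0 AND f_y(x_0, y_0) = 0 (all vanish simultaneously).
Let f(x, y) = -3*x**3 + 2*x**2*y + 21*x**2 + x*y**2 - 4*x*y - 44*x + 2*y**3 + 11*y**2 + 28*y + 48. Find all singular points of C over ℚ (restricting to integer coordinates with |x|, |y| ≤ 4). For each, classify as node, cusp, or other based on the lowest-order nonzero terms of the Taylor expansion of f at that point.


Singular points: {(2, -2)}; classification: node.

Compute partial derivatives:
  f_x = -9*x**2 + 4*x*y + 42*x + y**2 - 4*y - 44.
  f_y = 2*x**2 + 2*x*y - 4*x + 6*y**2 + 22*y + 28.
Scan x_0 ∈ {−4, ..., 4}. For each x_0, f_y(x_0, y) is a polynomial in y; find its integer roots y ∈ {−4, ..., 4}, then test f_x and f at those candidates.
  x = -4: f_y(-4, y) = 6*y**2 + 14*y + 76; no integer root y with |y| ≤ 4.
  x = -3: f_y(-3, y) = 6*y**2 + 16*y + 58; no integer root y with |y| ≤ 4.
  x = -2: f_y(-2, y) = 6*y**2 + 18*y + 44; no integer root y with |y| ≤ 4.
  x = -1: f_y(-1, y) = 6*y**2 + 20*y + 34; no integer root y with |y| ≤ 4.
  x = 0: f_y(0, y) = 6*y**2 + 22*y + 28; no integer root y with |y| ≤ 4.
  x = 1: f_y(1, y) = 6*y**2 + 24*y + 26; no integer root y with |y| ≤ 4.
  x = 2: f_y(2, y) = 6*y**2 + 26*y + 28; vanishes at y ∈ {-2}. (2, -2): f_x = 0, f = 0 — SINGULAR.
  x = 3: f_y(3, y) = 6*y**2 + 28*y + 34; no integer root y with |y| ≤ 4.
  x = 4: f_y(4, y) = 6*y**2 + 30*y + 44; no integer root y with |y| ≤ 4.
Only singular point on the grid: (2, -2).
Classify: substitute x = 2 + u, y = -2 + v and expand: f = -3*u**3 + 2*u**2*v - u**2 + u*v**2 + 2*v**3 + v**2.
No constant or linear terms (consistent with a singular point). Quadratic part: -u**2 + v**2. Cubic part: -3*u**3 + 2*u**2*v + u*v**2 + 2*v**3.
The quadratic part v**2 - u**2 = (v − u)(v + u) splits into two distinct linear factors, so there are two distinct tangent lines y − -2 = ±(x − 2) — this is a node (ordinary double point).
Classification: node.


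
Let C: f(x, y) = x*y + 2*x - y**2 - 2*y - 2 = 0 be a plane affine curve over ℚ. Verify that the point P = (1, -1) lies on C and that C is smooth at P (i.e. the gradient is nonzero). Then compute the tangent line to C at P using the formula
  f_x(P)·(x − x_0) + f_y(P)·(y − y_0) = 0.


Tangent line at P: x + y = 0.

Step 1: f(1, -1) = 0, so P lies on C.
Step 2: partial derivatives
  f_x(x, y) = y + 2, f_y(x, y) = x - 2*y - 2.
  f_x(P) = 1, f_y(P) = 1 (gradient nonzero, so P is smooth).
Step 3: tangent line at P: 1·(x − 1) + 1·(y − -1) = 0.
Expanding: x + y = 0.


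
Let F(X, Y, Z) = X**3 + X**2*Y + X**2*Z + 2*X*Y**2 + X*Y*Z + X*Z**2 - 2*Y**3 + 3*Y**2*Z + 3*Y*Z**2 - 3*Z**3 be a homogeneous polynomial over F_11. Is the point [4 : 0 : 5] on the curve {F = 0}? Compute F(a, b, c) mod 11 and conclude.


F(4,0,5) ≡ 1 (mod 11); P is NOT on the curve.

Evaluate F(4, 0, 5) term-by-term (mod 11).
  X**3 ↦ 1·64·1·1 = 64
  X**2*Y ↦ 1·16·0·1 = 0
  X**2*Z ↦ 1·16·1·5 = 80
  2*X*Y**2 ↦ 2·4·0·1 = 0
  X*Y*Z ↦ 1·4·0·5 = 0
  X*Z**2 ↦ 1·4·1·25 = 100
  -2*Y**3 ↦ -2·1·0·1 = 0
  3*Y**2*Z ↦ 3·1·0·5 = 0
  3*Y*Z**2 ↦ 3·1·0·25 = 0
  -3*Z**3 ↦ -3·1·1·125 = -375
Sum: F(4, 0, 5) = (64) + (0) + (80) + (0) + (0) + (100) + (0) + (0) + (0) + (-375) = -131.
Reducing mod 11: -131 ≡ 1 (mod 11).
Since F(a, b, c) ≡ 1 ≠ 0 (mod 11), P does NOT lie on the curve.


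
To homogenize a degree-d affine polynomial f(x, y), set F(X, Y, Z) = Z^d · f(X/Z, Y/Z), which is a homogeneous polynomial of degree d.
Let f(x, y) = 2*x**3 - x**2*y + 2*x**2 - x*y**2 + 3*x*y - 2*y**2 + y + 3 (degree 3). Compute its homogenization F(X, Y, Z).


F(X, Y, Z) = 2*X**3 - X**2*Y + 2*X**2*Z - X*Y**2 + 3*X*Y*Z - 2*Y**2*Z + Y*Z**2 + 3*Z**3

deg(f) = 3.
Substitute x = X/Z, y = Y/Z into f, then multiply by Z^3.
  monomial 2·x^3·y^0 ↦ 2·X^3·Y^0·Z^0.
  monomial -1·x^2·y^1 ↦ -1·X^2·Y^1·Z^0.
  monomial 2·x^2·y^0 ↦ 2·X^2·Y^0·Z^1.
  monomial -1·x^1·y^2 ↦ -1·X^1·Y^2·Z^0.
  monomial 3·x^1·y^1 ↦ 3·X^1·Y^1·Z^1.
  monomial -2·x^0·y^2 ↦ -2·X^0·Y^2·Z^1.
  monomial 1·x^0·y^1 ↦ 1·X^0·Y^1·Z^2.
  monomial 3·x^0·y^0 ↦ 3·X^0·Y^0·Z^3.
Collecting: F(X, Y, Z) = 2*X**3 - X**2*Y + 2*X**2*Z - X*Y**2 + 3*X*Y*Z - 2*Y**2*Z + Y*Z**2 + 3*Z**3.


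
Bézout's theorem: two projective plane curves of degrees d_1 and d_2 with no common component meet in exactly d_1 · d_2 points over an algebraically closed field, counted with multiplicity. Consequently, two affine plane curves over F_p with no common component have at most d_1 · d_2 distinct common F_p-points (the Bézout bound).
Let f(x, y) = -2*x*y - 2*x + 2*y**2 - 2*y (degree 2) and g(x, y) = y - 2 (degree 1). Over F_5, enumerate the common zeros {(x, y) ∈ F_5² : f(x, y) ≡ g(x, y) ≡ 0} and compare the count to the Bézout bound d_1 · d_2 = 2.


Common zeros: {(4, 2)}; count = 1; Bézout bound = 2.

deg(f) = 2, deg(g) = 1, so Bézout bound = 2.
Scan x ∈ F_5. For each x, list the y ∈ F_5 with f(x, y) ≡ 0 and those with g(x, y) ≡ 0 (mod 5); the common zeros in that column are the intersection.
  x = 0: f ≡ 0 at y ∈ {0, 1}; g ≡ 0 at y ∈ {2}; common: ∅.
  x = 1: f ≡ 0 at y ∈ ∅; g ≡ 0 at y ∈ {2}; common: ∅.
  x = 2: f ≡ 0 at y ∈ ∅; g ≡ 0 at y ∈ {2}; common: ∅.
  x = 3: f ≡ 0 at y ∈ ∅; g ≡ 0 at y ∈ {2}; common: ∅.
  x = 4: f ≡ 0 at y ∈ {2, 3}; g ≡ 0 at y ∈ {2}; common: {2}.
Collecting: common zeros = {(4, 2)}, so the count is 1.
Comparison with the Bézout bound: 1 ≤ 2 = deg(f)·deg(g), as expected for curves with no common component (the affine F_5-count falls short of the bound because intersections may lie at infinity, over extension fields, or carry multiplicity).


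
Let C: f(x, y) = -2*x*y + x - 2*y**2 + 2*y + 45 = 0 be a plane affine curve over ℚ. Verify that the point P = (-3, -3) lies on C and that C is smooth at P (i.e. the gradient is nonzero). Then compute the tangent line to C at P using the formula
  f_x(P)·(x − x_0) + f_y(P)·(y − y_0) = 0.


Tangent line at P: 7*x + 20*y + 81 = 0.

Step 1: f(-3, -3) = 0, so P lies on C.
Step 2: partial derivatives
  f_x(x, y) = 1 - 2*y, f_y(x, y) = -2*x - 4*y + 2.
  f_x(P) = 7, f_y(P) = 20 (gradient nonzero, so P is smooth).
Step 3: tangent line at P: 7·(x − -3) + 20·(y − -3) = 0.
Expanding: 7*x + 20*y + 81 = 0.
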